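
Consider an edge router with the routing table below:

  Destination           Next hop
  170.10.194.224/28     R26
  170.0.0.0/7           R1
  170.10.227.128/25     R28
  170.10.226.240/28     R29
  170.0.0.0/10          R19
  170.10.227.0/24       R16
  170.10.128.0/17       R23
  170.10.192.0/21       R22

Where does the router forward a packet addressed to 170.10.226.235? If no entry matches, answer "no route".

Routes whose prefix contains 170.10.226.235:
  170.0.0.0/7 (170.0.0.0 - 171.255.255.255) -> R1
  170.0.0.0/10 (170.0.0.0 - 170.63.255.255) -> R19
  170.10.128.0/17 (170.10.128.0 - 170.10.255.255) -> R23
More-specific entries that do NOT match:
  170.10.194.224/28 (170.10.194.224 - 170.10.194.239) does not contain 170.10.226.235
  170.10.226.240/28 (170.10.226.240 - 170.10.226.255) does not contain 170.10.226.235
  170.10.227.128/25 (170.10.227.128 - 170.10.227.255) does not contain 170.10.226.235
  170.10.227.0/24 (170.10.227.0 - 170.10.227.255) does not contain 170.10.226.235
  170.10.192.0/21 (170.10.192.0 - 170.10.199.255) does not contain 170.10.226.235
Longest matching prefix is /17 -> next hop R23.

R23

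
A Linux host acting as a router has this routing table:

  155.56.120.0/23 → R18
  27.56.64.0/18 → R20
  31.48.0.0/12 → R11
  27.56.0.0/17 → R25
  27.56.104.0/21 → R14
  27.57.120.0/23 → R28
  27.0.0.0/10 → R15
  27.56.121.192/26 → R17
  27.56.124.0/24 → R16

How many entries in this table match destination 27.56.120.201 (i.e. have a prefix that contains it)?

Prefixes containing 27.56.120.201:
  27.0.0.0/10 (27.0.0.0 - 27.63.255.255)
  27.56.0.0/17 (27.56.0.0 - 27.56.127.255)
  27.56.64.0/18 (27.56.64.0 - 27.56.127.255)
Total matching entries: 3.

3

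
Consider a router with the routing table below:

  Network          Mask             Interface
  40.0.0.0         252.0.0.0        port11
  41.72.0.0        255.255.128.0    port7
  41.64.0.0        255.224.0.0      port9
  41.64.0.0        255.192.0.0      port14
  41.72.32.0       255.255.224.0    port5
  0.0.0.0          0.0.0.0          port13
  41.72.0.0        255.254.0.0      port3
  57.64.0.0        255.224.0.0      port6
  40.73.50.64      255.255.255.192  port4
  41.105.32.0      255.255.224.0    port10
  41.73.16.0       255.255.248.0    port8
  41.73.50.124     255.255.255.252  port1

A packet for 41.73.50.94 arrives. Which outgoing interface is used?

Routes whose prefix contains 41.73.50.94:
  0.0.0.0/0 (default, matches everything) -> port13
  40.0.0.0/6 (40.0.0.0 - 43.255.255.255) -> port11
  41.64.0.0/10 (41.64.0.0 - 41.127.255.255) -> port14
  41.64.0.0/11 (41.64.0.0 - 41.95.255.255) -> port9
  41.72.0.0/15 (41.72.0.0 - 41.73.255.255) -> port3
More-specific entries that do NOT match:
  41.73.50.124/30 (41.73.50.124 - 41.73.50.127) does not contain 41.73.50.94
  40.73.50.64/26 (40.73.50.64 - 40.73.50.127) does not contain 41.73.50.94
  41.73.16.0/21 (41.73.16.0 - 41.73.23.255) does not contain 41.73.50.94
  41.72.32.0/19 (41.72.32.0 - 41.72.63.255) does not contain 41.73.50.94
  41.105.32.0/19 (41.105.32.0 - 41.105.63.255) does not contain 41.73.50.94
  41.72.0.0/17 (41.72.0.0 - 41.72.127.255) does not contain 41.73.50.94
Longest matching prefix is /15 -> interface port3.

port3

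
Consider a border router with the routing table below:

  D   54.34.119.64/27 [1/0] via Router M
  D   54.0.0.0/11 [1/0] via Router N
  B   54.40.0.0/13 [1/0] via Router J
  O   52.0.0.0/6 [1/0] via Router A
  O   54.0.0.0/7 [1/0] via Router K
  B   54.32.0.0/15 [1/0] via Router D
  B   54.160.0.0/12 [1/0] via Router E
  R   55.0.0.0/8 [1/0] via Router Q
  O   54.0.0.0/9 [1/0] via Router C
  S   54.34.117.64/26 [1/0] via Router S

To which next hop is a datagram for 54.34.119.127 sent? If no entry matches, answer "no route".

Routes whose prefix contains 54.34.119.127:
  52.0.0.0/6 (52.0.0.0 - 55.255.255.255) -> Router A
  54.0.0.0/7 (54.0.0.0 - 55.255.255.255) -> Router K
  54.0.0.0/9 (54.0.0.0 - 54.127.255.255) -> Router C
More-specific entries that do NOT match:
  54.34.119.64/27 (54.34.119.64 - 54.34.119.95) does not contain 54.34.119.127
  54.34.117.64/26 (54.34.117.64 - 54.34.117.127) does not contain 54.34.119.127
  54.32.0.0/15 (54.32.0.0 - 54.33.255.255) does not contain 54.34.119.127
  54.40.0.0/13 (54.40.0.0 - 54.47.255.255) does not contain 54.34.119.127
  54.160.0.0/12 (54.160.0.0 - 54.175.255.255) does not contain 54.34.119.127
  54.0.0.0/11 (54.0.0.0 - 54.31.255.255) does not contain 54.34.119.127
Longest matching prefix is /9 -> next hop Router C.

Router C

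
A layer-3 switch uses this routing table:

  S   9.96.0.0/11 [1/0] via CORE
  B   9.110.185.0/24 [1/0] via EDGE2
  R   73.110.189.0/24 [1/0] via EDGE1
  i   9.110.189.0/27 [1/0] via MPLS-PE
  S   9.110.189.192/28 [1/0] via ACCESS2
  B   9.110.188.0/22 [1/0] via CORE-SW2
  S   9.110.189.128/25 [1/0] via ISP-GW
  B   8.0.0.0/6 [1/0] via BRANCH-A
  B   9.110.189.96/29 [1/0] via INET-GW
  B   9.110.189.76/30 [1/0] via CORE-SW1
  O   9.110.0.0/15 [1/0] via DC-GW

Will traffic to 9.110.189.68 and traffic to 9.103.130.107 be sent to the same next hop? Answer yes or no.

9.110.189.68: longest match 9.110.188.0/22 -> CORE-SW2
9.103.130.107: longest match 9.96.0.0/11 -> CORE

no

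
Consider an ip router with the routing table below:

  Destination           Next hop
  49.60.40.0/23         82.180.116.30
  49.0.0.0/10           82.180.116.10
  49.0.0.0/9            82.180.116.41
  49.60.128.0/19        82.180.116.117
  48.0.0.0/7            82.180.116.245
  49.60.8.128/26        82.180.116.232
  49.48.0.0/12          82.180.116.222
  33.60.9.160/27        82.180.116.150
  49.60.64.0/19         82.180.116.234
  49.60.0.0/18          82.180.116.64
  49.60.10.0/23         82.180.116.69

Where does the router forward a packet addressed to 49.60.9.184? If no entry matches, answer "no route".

Routes whose prefix contains 49.60.9.184:
  48.0.0.0/7 (48.0.0.0 - 49.255.255.255) -> 82.180.116.245
  49.0.0.0/9 (49.0.0.0 - 49.127.255.255) -> 82.180.116.41
  49.0.0.0/10 (49.0.0.0 - 49.63.255.255) -> 82.180.116.10
  49.48.0.0/12 (49.48.0.0 - 49.63.255.255) -> 82.180.116.222
  49.60.0.0/18 (49.60.0.0 - 49.60.63.255) -> 82.180.116.64
More-specific entries that do NOT match:
  33.60.9.160/27 (33.60.9.160 - 33.60.9.191) does not contain 49.60.9.184
  49.60.8.128/26 (49.60.8.128 - 49.60.8.191) does not contain 49.60.9.184
  49.60.40.0/23 (49.60.40.0 - 49.60.41.255) does not contain 49.60.9.184
  49.60.10.0/23 (49.60.10.0 - 49.60.11.255) does not contain 49.60.9.184
  49.60.128.0/19 (49.60.128.0 - 49.60.159.255) does not contain 49.60.9.184
  49.60.64.0/19 (49.60.64.0 - 49.60.95.255) does not contain 49.60.9.184
Longest matching prefix is /18 -> next hop 82.180.116.64.

82.180.116.64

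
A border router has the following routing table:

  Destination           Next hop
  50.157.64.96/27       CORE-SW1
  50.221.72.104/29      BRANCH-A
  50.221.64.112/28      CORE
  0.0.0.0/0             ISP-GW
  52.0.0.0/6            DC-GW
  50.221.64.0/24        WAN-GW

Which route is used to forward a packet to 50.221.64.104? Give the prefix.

50.221.64.0/24

Entries matching 50.221.64.104:
  0.0.0.0/0 (default, matches everything)
  50.221.64.0/24 (50.221.64.0 - 50.221.64.255)
Most specific is 50.221.64.0/24.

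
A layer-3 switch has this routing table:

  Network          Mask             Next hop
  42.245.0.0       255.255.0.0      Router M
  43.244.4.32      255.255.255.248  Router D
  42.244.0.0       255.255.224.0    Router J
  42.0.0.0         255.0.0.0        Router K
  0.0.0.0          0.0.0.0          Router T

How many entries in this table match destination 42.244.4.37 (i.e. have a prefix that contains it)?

3

Prefixes containing 42.244.4.37:
  0.0.0.0/0 (default, matches everything)
  42.0.0.0/8 (42.0.0.0 - 42.255.255.255)
  42.244.0.0/19 (42.244.0.0 - 42.244.31.255)
Total matching entries: 3.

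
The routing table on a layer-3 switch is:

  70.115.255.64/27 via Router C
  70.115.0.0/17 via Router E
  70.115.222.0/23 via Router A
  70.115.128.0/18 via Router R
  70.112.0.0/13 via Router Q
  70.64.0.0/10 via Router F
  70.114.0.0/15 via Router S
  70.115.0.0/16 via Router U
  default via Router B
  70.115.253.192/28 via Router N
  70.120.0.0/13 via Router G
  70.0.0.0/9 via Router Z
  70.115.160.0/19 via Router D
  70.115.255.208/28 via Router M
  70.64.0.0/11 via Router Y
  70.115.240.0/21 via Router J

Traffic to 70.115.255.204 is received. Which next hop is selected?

Router U

Routes whose prefix contains 70.115.255.204:
  0.0.0.0/0 (default, matches everything) -> Router B
  70.0.0.0/9 (70.0.0.0 - 70.127.255.255) -> Router Z
  70.64.0.0/10 (70.64.0.0 - 70.127.255.255) -> Router F
  70.112.0.0/13 (70.112.0.0 - 70.119.255.255) -> Router Q
  70.114.0.0/15 (70.114.0.0 - 70.115.255.255) -> Router S
  70.115.0.0/16 (70.115.0.0 - 70.115.255.255) -> Router U
More-specific entries that do NOT match:
  70.115.253.192/28 (70.115.253.192 - 70.115.253.207) does not contain 70.115.255.204
  70.115.255.208/28 (70.115.255.208 - 70.115.255.223) does not contain 70.115.255.204
  70.115.255.64/27 (70.115.255.64 - 70.115.255.95) does not contain 70.115.255.204
  70.115.222.0/23 (70.115.222.0 - 70.115.223.255) does not contain 70.115.255.204
  70.115.240.0/21 (70.115.240.0 - 70.115.247.255) does not contain 70.115.255.204
  70.115.160.0/19 (70.115.160.0 - 70.115.191.255) does not contain 70.115.255.204
  70.115.128.0/18 (70.115.128.0 - 70.115.191.255) does not contain 70.115.255.204
  70.115.0.0/17 (70.115.0.0 - 70.115.127.255) does not contain 70.115.255.204
Longest matching prefix is /16 -> next hop Router U.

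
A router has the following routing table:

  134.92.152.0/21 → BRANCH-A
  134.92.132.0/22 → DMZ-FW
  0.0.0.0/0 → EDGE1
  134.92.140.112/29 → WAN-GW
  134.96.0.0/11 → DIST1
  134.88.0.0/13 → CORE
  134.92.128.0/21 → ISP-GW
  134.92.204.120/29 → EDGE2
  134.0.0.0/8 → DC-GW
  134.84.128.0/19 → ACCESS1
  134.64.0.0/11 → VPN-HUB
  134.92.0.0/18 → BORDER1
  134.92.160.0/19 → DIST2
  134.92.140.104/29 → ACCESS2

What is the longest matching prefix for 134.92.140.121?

Entries matching 134.92.140.121:
  0.0.0.0/0 (default, matches everything)
  134.0.0.0/8 (134.0.0.0 - 134.255.255.255)
  134.64.0.0/11 (134.64.0.0 - 134.95.255.255)
  134.88.0.0/13 (134.88.0.0 - 134.95.255.255)
Most specific is 134.88.0.0/13.

134.88.0.0/13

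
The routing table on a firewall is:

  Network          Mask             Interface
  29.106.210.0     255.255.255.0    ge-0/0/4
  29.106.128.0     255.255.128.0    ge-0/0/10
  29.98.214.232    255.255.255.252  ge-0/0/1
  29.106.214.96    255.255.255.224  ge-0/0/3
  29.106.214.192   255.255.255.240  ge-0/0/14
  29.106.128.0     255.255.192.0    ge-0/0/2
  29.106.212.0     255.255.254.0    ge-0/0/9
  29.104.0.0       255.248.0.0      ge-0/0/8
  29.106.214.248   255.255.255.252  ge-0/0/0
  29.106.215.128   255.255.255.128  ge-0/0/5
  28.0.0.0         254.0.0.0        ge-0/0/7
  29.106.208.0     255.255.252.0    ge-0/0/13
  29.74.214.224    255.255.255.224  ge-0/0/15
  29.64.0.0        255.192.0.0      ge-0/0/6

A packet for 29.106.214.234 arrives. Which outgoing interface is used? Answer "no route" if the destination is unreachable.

ge-0/0/10

Routes whose prefix contains 29.106.214.234:
  28.0.0.0/7 (28.0.0.0 - 29.255.255.255) -> ge-0/0/7
  29.64.0.0/10 (29.64.0.0 - 29.127.255.255) -> ge-0/0/6
  29.104.0.0/13 (29.104.0.0 - 29.111.255.255) -> ge-0/0/8
  29.106.128.0/17 (29.106.128.0 - 29.106.255.255) -> ge-0/0/10
More-specific entries that do NOT match:
  29.98.214.232/30 (29.98.214.232 - 29.98.214.235) does not contain 29.106.214.234
  29.106.214.248/30 (29.106.214.248 - 29.106.214.251) does not contain 29.106.214.234
  29.106.214.192/28 (29.106.214.192 - 29.106.214.207) does not contain 29.106.214.234
  29.106.214.96/27 (29.106.214.96 - 29.106.214.127) does not contain 29.106.214.234
  29.74.214.224/27 (29.74.214.224 - 29.74.214.255) does not contain 29.106.214.234
  29.106.215.128/25 (29.106.215.128 - 29.106.215.255) does not contain 29.106.214.234
  29.106.210.0/24 (29.106.210.0 - 29.106.210.255) does not contain 29.106.214.234
  29.106.212.0/23 (29.106.212.0 - 29.106.213.255) does not contain 29.106.214.234
  29.106.208.0/22 (29.106.208.0 - 29.106.211.255) does not contain 29.106.214.234
  29.106.128.0/18 (29.106.128.0 - 29.106.191.255) does not contain 29.106.214.234
Longest matching prefix is /17 -> interface ge-0/0/10.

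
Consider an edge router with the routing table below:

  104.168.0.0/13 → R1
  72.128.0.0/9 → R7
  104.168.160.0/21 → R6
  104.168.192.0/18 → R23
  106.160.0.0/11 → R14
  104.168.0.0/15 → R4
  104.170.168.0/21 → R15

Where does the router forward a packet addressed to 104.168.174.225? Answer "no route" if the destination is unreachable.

Routes whose prefix contains 104.168.174.225:
  104.168.0.0/13 (104.168.0.0 - 104.175.255.255) -> R1
  104.168.0.0/15 (104.168.0.0 - 104.169.255.255) -> R4
More-specific entries that do NOT match:
  104.168.160.0/21 (104.168.160.0 - 104.168.167.255) does not contain 104.168.174.225
  104.170.168.0/21 (104.170.168.0 - 104.170.175.255) does not contain 104.168.174.225
  104.168.192.0/18 (104.168.192.0 - 104.168.255.255) does not contain 104.168.174.225
Longest matching prefix is /15 -> next hop R4.

R4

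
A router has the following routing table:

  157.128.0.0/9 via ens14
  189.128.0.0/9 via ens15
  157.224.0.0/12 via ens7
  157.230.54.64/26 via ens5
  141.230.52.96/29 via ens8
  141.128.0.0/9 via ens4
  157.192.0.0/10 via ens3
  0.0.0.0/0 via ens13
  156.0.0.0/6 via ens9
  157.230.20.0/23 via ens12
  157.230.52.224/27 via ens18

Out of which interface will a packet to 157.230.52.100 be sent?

ens7

Routes whose prefix contains 157.230.52.100:
  0.0.0.0/0 (default, matches everything) -> ens13
  156.0.0.0/6 (156.0.0.0 - 159.255.255.255) -> ens9
  157.128.0.0/9 (157.128.0.0 - 157.255.255.255) -> ens14
  157.192.0.0/10 (157.192.0.0 - 157.255.255.255) -> ens3
  157.224.0.0/12 (157.224.0.0 - 157.239.255.255) -> ens7
More-specific entries that do NOT match:
  141.230.52.96/29 (141.230.52.96 - 141.230.52.103) does not contain 157.230.52.100
  157.230.52.224/27 (157.230.52.224 - 157.230.52.255) does not contain 157.230.52.100
  157.230.54.64/26 (157.230.54.64 - 157.230.54.127) does not contain 157.230.52.100
  157.230.20.0/23 (157.230.20.0 - 157.230.21.255) does not contain 157.230.52.100
Longest matching prefix is /12 -> interface ens7.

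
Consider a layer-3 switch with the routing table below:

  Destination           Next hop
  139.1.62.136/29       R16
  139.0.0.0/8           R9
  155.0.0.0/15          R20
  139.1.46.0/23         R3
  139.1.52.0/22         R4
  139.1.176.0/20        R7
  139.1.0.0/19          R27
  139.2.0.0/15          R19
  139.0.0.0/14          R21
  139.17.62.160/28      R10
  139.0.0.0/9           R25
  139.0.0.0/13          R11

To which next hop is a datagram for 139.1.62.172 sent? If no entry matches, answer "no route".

R21

Routes whose prefix contains 139.1.62.172:
  139.0.0.0/8 (139.0.0.0 - 139.255.255.255) -> R9
  139.0.0.0/9 (139.0.0.0 - 139.127.255.255) -> R25
  139.0.0.0/13 (139.0.0.0 - 139.7.255.255) -> R11
  139.0.0.0/14 (139.0.0.0 - 139.3.255.255) -> R21
More-specific entries that do NOT match:
  139.1.62.136/29 (139.1.62.136 - 139.1.62.143) does not contain 139.1.62.172
  139.17.62.160/28 (139.17.62.160 - 139.17.62.175) does not contain 139.1.62.172
  139.1.46.0/23 (139.1.46.0 - 139.1.47.255) does not contain 139.1.62.172
  139.1.52.0/22 (139.1.52.0 - 139.1.55.255) does not contain 139.1.62.172
  139.1.176.0/20 (139.1.176.0 - 139.1.191.255) does not contain 139.1.62.172
  139.1.0.0/19 (139.1.0.0 - 139.1.31.255) does not contain 139.1.62.172
  155.0.0.0/15 (155.0.0.0 - 155.1.255.255) does not contain 139.1.62.172
  139.2.0.0/15 (139.2.0.0 - 139.3.255.255) does not contain 139.1.62.172
Longest matching prefix is /14 -> next hop R21.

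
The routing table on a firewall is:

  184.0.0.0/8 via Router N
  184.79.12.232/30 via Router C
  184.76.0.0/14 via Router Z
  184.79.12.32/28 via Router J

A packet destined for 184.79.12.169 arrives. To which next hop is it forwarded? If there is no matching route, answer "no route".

Router Z

Routes whose prefix contains 184.79.12.169:
  184.0.0.0/8 (184.0.0.0 - 184.255.255.255) -> Router N
  184.76.0.0/14 (184.76.0.0 - 184.79.255.255) -> Router Z
More-specific entries that do NOT match:
  184.79.12.232/30 (184.79.12.232 - 184.79.12.235) does not contain 184.79.12.169
  184.79.12.32/28 (184.79.12.32 - 184.79.12.47) does not contain 184.79.12.169
Longest matching prefix is /14 -> next hop Router Z.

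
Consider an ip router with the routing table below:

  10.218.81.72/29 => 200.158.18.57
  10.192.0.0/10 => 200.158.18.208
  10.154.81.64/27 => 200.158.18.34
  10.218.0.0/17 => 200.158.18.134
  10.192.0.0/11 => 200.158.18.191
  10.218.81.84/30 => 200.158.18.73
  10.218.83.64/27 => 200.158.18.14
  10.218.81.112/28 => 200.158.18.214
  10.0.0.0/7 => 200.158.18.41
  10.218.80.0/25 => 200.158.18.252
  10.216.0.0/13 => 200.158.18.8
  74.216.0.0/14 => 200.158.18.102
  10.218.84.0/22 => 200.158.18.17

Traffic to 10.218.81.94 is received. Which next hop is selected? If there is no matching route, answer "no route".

200.158.18.134

Routes whose prefix contains 10.218.81.94:
  10.0.0.0/7 (10.0.0.0 - 11.255.255.255) -> 200.158.18.41
  10.192.0.0/10 (10.192.0.0 - 10.255.255.255) -> 200.158.18.208
  10.192.0.0/11 (10.192.0.0 - 10.223.255.255) -> 200.158.18.191
  10.216.0.0/13 (10.216.0.0 - 10.223.255.255) -> 200.158.18.8
  10.218.0.0/17 (10.218.0.0 - 10.218.127.255) -> 200.158.18.134
More-specific entries that do NOT match:
  10.218.81.84/30 (10.218.81.84 - 10.218.81.87) does not contain 10.218.81.94
  10.218.81.72/29 (10.218.81.72 - 10.218.81.79) does not contain 10.218.81.94
  10.218.81.112/28 (10.218.81.112 - 10.218.81.127) does not contain 10.218.81.94
  10.154.81.64/27 (10.154.81.64 - 10.154.81.95) does not contain 10.218.81.94
  10.218.83.64/27 (10.218.83.64 - 10.218.83.95) does not contain 10.218.81.94
  10.218.80.0/25 (10.218.80.0 - 10.218.80.127) does not contain 10.218.81.94
  10.218.84.0/22 (10.218.84.0 - 10.218.87.255) does not contain 10.218.81.94
Longest matching prefix is /17 -> next hop 200.158.18.134.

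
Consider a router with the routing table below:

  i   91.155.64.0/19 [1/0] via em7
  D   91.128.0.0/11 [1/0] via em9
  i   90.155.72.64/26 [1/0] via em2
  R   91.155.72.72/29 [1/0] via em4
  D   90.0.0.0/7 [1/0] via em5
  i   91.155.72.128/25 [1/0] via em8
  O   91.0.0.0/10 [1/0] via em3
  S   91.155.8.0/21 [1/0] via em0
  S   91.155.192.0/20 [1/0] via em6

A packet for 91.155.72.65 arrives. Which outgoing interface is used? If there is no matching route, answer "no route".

Routes whose prefix contains 91.155.72.65:
  90.0.0.0/7 (90.0.0.0 - 91.255.255.255) -> em5
  91.128.0.0/11 (91.128.0.0 - 91.159.255.255) -> em9
  91.155.64.0/19 (91.155.64.0 - 91.155.95.255) -> em7
More-specific entries that do NOT match:
  91.155.72.72/29 (91.155.72.72 - 91.155.72.79) does not contain 91.155.72.65
  90.155.72.64/26 (90.155.72.64 - 90.155.72.127) does not contain 91.155.72.65
  91.155.72.128/25 (91.155.72.128 - 91.155.72.255) does not contain 91.155.72.65
  91.155.8.0/21 (91.155.8.0 - 91.155.15.255) does not contain 91.155.72.65
  91.155.192.0/20 (91.155.192.0 - 91.155.207.255) does not contain 91.155.72.65
Longest matching prefix is /19 -> interface em7.

em7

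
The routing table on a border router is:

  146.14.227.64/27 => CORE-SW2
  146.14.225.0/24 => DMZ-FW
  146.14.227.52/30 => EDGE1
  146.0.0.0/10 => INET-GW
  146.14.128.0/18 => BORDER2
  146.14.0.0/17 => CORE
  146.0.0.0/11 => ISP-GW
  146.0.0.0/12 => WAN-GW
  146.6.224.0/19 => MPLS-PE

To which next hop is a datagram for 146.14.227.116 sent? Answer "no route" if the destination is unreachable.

WAN-GW

Routes whose prefix contains 146.14.227.116:
  146.0.0.0/10 (146.0.0.0 - 146.63.255.255) -> INET-GW
  146.0.0.0/11 (146.0.0.0 - 146.31.255.255) -> ISP-GW
  146.0.0.0/12 (146.0.0.0 - 146.15.255.255) -> WAN-GW
More-specific entries that do NOT match:
  146.14.227.52/30 (146.14.227.52 - 146.14.227.55) does not contain 146.14.227.116
  146.14.227.64/27 (146.14.227.64 - 146.14.227.95) does not contain 146.14.227.116
  146.14.225.0/24 (146.14.225.0 - 146.14.225.255) does not contain 146.14.227.116
  146.6.224.0/19 (146.6.224.0 - 146.6.255.255) does not contain 146.14.227.116
  146.14.128.0/18 (146.14.128.0 - 146.14.191.255) does not contain 146.14.227.116
  146.14.0.0/17 (146.14.0.0 - 146.14.127.255) does not contain 146.14.227.116
Longest matching prefix is /12 -> next hop WAN-GW.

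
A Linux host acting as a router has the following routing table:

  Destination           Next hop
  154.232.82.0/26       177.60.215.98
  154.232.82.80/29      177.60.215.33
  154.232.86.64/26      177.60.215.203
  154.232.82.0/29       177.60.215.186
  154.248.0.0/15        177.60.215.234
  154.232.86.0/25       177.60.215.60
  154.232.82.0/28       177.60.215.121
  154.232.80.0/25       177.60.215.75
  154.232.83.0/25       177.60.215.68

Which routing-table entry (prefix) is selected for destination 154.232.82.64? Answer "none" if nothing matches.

154.232.82.64 is outside every listed prefix and there is no default route.

none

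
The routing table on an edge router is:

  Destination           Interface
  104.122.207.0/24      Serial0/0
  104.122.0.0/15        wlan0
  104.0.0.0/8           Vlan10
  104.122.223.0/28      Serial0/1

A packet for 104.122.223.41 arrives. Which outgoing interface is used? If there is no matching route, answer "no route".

Routes whose prefix contains 104.122.223.41:
  104.0.0.0/8 (104.0.0.0 - 104.255.255.255) -> Vlan10
  104.122.0.0/15 (104.122.0.0 - 104.123.255.255) -> wlan0
More-specific entries that do NOT match:
  104.122.223.0/28 (104.122.223.0 - 104.122.223.15) does not contain 104.122.223.41
  104.122.207.0/24 (104.122.207.0 - 104.122.207.255) does not contain 104.122.223.41
Longest matching prefix is /15 -> interface wlan0.

wlan0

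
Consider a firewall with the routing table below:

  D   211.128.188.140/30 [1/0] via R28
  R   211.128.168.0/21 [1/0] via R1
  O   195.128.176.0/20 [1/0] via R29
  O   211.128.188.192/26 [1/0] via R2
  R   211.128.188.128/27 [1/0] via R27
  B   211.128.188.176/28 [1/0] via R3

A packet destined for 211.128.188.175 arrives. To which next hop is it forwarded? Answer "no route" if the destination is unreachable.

no route

No entry's prefix contains 211.128.188.175; there is no default route.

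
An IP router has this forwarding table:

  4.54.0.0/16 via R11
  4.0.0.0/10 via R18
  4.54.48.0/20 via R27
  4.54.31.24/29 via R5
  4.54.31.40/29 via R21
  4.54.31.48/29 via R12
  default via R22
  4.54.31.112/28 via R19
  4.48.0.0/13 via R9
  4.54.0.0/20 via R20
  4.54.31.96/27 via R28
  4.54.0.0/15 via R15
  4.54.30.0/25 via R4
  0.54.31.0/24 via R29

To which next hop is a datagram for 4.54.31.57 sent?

R11

Routes whose prefix contains 4.54.31.57:
  0.0.0.0/0 (default, matches everything) -> R22
  4.0.0.0/10 (4.0.0.0 - 4.63.255.255) -> R18
  4.48.0.0/13 (4.48.0.0 - 4.55.255.255) -> R9
  4.54.0.0/15 (4.54.0.0 - 4.55.255.255) -> R15
  4.54.0.0/16 (4.54.0.0 - 4.54.255.255) -> R11
More-specific entries that do NOT match:
  4.54.31.24/29 (4.54.31.24 - 4.54.31.31) does not contain 4.54.31.57
  4.54.31.40/29 (4.54.31.40 - 4.54.31.47) does not contain 4.54.31.57
  4.54.31.48/29 (4.54.31.48 - 4.54.31.55) does not contain 4.54.31.57
  4.54.31.112/28 (4.54.31.112 - 4.54.31.127) does not contain 4.54.31.57
  4.54.31.96/27 (4.54.31.96 - 4.54.31.127) does not contain 4.54.31.57
  4.54.30.0/25 (4.54.30.0 - 4.54.30.127) does not contain 4.54.31.57
  0.54.31.0/24 (0.54.31.0 - 0.54.31.255) does not contain 4.54.31.57
  4.54.48.0/20 (4.54.48.0 - 4.54.63.255) does not contain 4.54.31.57
  4.54.0.0/20 (4.54.0.0 - 4.54.15.255) does not contain 4.54.31.57
Longest matching prefix is /16 -> next hop R11.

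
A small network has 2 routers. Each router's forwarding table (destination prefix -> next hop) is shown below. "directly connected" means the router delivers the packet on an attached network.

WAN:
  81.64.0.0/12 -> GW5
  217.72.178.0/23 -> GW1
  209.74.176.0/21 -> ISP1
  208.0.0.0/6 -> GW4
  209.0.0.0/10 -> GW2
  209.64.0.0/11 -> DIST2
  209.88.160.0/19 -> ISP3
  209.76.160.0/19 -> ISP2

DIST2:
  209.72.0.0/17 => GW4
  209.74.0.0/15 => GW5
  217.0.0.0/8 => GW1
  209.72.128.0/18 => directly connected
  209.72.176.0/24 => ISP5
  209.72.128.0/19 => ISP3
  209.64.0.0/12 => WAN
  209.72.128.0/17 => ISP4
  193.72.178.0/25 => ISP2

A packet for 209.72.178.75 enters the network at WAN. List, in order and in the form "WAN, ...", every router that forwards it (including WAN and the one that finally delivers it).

WAN, DIST2

At WAN: longest match for 209.72.178.75 is 209.64.0.0/11 -> DIST2
At DIST2: longest match for 209.72.178.75 is 209.72.128.0/18 -> directly connected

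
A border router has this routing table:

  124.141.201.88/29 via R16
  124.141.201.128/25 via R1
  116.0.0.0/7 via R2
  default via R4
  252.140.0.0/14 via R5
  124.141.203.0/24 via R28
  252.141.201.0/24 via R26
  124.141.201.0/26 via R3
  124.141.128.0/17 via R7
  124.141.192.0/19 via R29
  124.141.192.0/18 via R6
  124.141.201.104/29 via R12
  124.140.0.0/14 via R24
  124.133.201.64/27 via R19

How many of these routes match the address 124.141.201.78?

5

Prefixes containing 124.141.201.78:
  0.0.0.0/0 (default, matches everything)
  124.140.0.0/14 (124.140.0.0 - 124.143.255.255)
  124.141.128.0/17 (124.141.128.0 - 124.141.255.255)
  124.141.192.0/18 (124.141.192.0 - 124.141.255.255)
  124.141.192.0/19 (124.141.192.0 - 124.141.223.255)
Total matching entries: 5.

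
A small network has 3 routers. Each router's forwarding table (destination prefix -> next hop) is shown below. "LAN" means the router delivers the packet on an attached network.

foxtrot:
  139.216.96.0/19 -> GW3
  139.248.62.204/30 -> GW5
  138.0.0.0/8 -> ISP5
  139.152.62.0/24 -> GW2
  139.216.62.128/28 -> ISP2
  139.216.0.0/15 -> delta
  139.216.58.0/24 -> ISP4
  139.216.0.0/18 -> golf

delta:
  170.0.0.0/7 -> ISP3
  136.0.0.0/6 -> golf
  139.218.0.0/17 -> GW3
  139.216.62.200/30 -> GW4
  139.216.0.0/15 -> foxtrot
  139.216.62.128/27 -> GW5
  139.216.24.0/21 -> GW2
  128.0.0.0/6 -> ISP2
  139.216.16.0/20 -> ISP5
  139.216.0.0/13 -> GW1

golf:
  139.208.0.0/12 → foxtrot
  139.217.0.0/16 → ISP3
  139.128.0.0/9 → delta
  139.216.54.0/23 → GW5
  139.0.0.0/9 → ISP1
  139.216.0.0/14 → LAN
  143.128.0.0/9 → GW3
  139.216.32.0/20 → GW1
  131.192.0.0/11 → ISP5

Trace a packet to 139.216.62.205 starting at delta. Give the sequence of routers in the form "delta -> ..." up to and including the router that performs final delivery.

delta -> foxtrot -> golf

At delta: longest match for 139.216.62.205 is 139.216.0.0/15 -> foxtrot
At foxtrot: longest match for 139.216.62.205 is 139.216.0.0/18 -> golf
At golf: longest match for 139.216.62.205 is 139.216.0.0/14 -> LAN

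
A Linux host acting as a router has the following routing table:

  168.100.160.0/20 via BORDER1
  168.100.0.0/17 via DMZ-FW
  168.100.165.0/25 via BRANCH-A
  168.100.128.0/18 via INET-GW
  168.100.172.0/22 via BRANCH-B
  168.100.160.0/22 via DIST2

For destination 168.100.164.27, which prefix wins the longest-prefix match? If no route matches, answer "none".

Entries matching 168.100.164.27:
  168.100.128.0/18 (168.100.128.0 - 168.100.191.255)
  168.100.160.0/20 (168.100.160.0 - 168.100.175.255)
Most specific is 168.100.160.0/20.

168.100.160.0/20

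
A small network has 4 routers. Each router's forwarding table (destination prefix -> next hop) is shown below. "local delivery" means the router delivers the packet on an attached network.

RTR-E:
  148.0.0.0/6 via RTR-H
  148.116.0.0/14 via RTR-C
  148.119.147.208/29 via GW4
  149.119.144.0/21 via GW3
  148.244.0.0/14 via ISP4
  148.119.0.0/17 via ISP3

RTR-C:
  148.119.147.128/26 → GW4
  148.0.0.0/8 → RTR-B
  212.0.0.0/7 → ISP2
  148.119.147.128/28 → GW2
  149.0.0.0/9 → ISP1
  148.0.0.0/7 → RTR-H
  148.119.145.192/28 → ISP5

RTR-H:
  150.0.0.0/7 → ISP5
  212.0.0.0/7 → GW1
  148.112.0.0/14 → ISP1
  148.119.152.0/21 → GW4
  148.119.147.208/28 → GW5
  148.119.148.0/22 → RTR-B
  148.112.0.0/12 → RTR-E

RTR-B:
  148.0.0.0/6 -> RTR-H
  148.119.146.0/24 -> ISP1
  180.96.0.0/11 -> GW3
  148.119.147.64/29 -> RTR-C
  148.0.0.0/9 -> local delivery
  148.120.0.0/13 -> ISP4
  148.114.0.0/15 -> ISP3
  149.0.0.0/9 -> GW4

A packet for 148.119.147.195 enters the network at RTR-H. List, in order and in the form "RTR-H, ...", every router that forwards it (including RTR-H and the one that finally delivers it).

RTR-H, RTR-E, RTR-C, RTR-B

At RTR-H: longest match for 148.119.147.195 is 148.112.0.0/12 -> RTR-E
At RTR-E: longest match for 148.119.147.195 is 148.116.0.0/14 -> RTR-C
At RTR-C: longest match for 148.119.147.195 is 148.0.0.0/8 -> RTR-B
At RTR-B: longest match for 148.119.147.195 is 148.0.0.0/9 -> local delivery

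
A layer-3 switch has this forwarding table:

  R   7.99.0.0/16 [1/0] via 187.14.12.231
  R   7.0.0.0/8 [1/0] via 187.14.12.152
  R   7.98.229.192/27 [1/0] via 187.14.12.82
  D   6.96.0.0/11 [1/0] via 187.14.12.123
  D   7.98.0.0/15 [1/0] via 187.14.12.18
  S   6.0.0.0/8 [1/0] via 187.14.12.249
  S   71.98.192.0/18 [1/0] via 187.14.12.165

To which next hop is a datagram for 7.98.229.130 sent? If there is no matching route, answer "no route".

Routes whose prefix contains 7.98.229.130:
  7.0.0.0/8 (7.0.0.0 - 7.255.255.255) -> 187.14.12.152
  7.98.0.0/15 (7.98.0.0 - 7.99.255.255) -> 187.14.12.18
More-specific entries that do NOT match:
  7.98.229.192/27 (7.98.229.192 - 7.98.229.223) does not contain 7.98.229.130
  71.98.192.0/18 (71.98.192.0 - 71.98.255.255) does not contain 7.98.229.130
  7.99.0.0/16 (7.99.0.0 - 7.99.255.255) does not contain 7.98.229.130
Longest matching prefix is /15 -> next hop 187.14.12.18.

187.14.12.18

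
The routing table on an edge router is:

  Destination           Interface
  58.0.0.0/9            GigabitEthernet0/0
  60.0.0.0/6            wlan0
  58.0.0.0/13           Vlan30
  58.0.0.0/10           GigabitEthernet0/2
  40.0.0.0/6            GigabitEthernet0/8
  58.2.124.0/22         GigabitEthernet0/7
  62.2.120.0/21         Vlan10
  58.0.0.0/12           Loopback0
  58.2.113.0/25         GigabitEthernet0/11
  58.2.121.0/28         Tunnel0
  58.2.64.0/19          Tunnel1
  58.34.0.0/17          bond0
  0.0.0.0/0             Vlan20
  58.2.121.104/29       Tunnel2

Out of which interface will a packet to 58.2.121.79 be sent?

Vlan30

Routes whose prefix contains 58.2.121.79:
  0.0.0.0/0 (default, matches everything) -> Vlan20
  58.0.0.0/9 (58.0.0.0 - 58.127.255.255) -> GigabitEthernet0/0
  58.0.0.0/10 (58.0.0.0 - 58.63.255.255) -> GigabitEthernet0/2
  58.0.0.0/12 (58.0.0.0 - 58.15.255.255) -> Loopback0
  58.0.0.0/13 (58.0.0.0 - 58.7.255.255) -> Vlan30
More-specific entries that do NOT match:
  58.2.121.104/29 (58.2.121.104 - 58.2.121.111) does not contain 58.2.121.79
  58.2.121.0/28 (58.2.121.0 - 58.2.121.15) does not contain 58.2.121.79
  58.2.113.0/25 (58.2.113.0 - 58.2.113.127) does not contain 58.2.121.79
  58.2.124.0/22 (58.2.124.0 - 58.2.127.255) does not contain 58.2.121.79
  62.2.120.0/21 (62.2.120.0 - 62.2.127.255) does not contain 58.2.121.79
  58.2.64.0/19 (58.2.64.0 - 58.2.95.255) does not contain 58.2.121.79
  58.34.0.0/17 (58.34.0.0 - 58.34.127.255) does not contain 58.2.121.79
Longest matching prefix is /13 -> interface Vlan30.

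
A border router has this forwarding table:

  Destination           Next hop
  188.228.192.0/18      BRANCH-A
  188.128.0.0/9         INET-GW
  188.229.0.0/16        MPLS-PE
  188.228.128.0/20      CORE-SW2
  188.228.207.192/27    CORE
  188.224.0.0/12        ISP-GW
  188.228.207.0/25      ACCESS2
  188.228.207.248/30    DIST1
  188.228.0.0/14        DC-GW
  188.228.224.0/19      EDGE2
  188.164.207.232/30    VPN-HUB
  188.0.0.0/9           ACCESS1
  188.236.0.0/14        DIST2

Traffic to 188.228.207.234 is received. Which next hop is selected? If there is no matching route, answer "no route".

Routes whose prefix contains 188.228.207.234:
  188.128.0.0/9 (188.128.0.0 - 188.255.255.255) -> INET-GW
  188.224.0.0/12 (188.224.0.0 - 188.239.255.255) -> ISP-GW
  188.228.0.0/14 (188.228.0.0 - 188.231.255.255) -> DC-GW
  188.228.192.0/18 (188.228.192.0 - 188.228.255.255) -> BRANCH-A
More-specific entries that do NOT match:
  188.228.207.248/30 (188.228.207.248 - 188.228.207.251) does not contain 188.228.207.234
  188.164.207.232/30 (188.164.207.232 - 188.164.207.235) does not contain 188.228.207.234
  188.228.207.192/27 (188.228.207.192 - 188.228.207.223) does not contain 188.228.207.234
  188.228.207.0/25 (188.228.207.0 - 188.228.207.127) does not contain 188.228.207.234
  188.228.128.0/20 (188.228.128.0 - 188.228.143.255) does not contain 188.228.207.234
  188.228.224.0/19 (188.228.224.0 - 188.228.255.255) does not contain 188.228.207.234
Longest matching prefix is /18 -> next hop BRANCH-A.

BRANCH-A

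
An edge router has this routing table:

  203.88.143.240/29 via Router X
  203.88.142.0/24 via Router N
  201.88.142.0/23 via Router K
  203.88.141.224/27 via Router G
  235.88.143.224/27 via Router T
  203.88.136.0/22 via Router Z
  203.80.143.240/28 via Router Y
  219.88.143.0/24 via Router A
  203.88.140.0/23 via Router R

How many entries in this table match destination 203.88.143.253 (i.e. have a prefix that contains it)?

0

No listed prefix contains 203.88.143.253.
Total matching entries: 0.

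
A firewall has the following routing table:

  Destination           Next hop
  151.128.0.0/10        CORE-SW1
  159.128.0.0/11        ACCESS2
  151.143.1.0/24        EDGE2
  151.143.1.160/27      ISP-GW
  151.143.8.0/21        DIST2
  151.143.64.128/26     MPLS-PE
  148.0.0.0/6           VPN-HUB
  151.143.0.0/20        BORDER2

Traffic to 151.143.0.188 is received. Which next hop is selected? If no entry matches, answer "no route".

BORDER2

Routes whose prefix contains 151.143.0.188:
  148.0.0.0/6 (148.0.0.0 - 151.255.255.255) -> VPN-HUB
  151.128.0.0/10 (151.128.0.0 - 151.191.255.255) -> CORE-SW1
  151.143.0.0/20 (151.143.0.0 - 151.143.15.255) -> BORDER2
More-specific entries that do NOT match:
  151.143.1.160/27 (151.143.1.160 - 151.143.1.191) does not contain 151.143.0.188
  151.143.64.128/26 (151.143.64.128 - 151.143.64.191) does not contain 151.143.0.188
  151.143.1.0/24 (151.143.1.0 - 151.143.1.255) does not contain 151.143.0.188
  151.143.8.0/21 (151.143.8.0 - 151.143.15.255) does not contain 151.143.0.188
Longest matching prefix is /20 -> next hop BORDER2.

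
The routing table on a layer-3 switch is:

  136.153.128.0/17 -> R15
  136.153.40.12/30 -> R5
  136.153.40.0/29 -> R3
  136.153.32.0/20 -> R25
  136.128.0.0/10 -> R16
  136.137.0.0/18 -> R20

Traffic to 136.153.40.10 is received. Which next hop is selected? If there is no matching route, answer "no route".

R25

Routes whose prefix contains 136.153.40.10:
  136.128.0.0/10 (136.128.0.0 - 136.191.255.255) -> R16
  136.153.32.0/20 (136.153.32.0 - 136.153.47.255) -> R25
More-specific entries that do NOT match:
  136.153.40.12/30 (136.153.40.12 - 136.153.40.15) does not contain 136.153.40.10
  136.153.40.0/29 (136.153.40.0 - 136.153.40.7) does not contain 136.153.40.10
Longest matching prefix is /20 -> next hop R25.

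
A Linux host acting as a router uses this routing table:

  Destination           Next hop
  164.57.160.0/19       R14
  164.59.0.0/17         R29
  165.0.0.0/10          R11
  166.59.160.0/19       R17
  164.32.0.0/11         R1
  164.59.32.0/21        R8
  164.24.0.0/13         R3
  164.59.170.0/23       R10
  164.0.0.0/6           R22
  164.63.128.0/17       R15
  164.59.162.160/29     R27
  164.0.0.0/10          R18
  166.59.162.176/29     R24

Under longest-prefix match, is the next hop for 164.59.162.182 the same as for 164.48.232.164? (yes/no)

164.59.162.182: longest match 164.32.0.0/11 -> R1
164.48.232.164: longest match 164.32.0.0/11 -> R1

yes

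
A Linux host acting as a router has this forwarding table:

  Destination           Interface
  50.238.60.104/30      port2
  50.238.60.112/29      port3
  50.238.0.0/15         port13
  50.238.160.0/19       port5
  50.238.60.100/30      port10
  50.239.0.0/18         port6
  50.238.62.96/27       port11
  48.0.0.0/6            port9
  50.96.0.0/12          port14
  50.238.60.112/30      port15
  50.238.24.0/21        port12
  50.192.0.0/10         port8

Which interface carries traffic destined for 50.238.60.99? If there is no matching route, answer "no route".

Routes whose prefix contains 50.238.60.99:
  48.0.0.0/6 (48.0.0.0 - 51.255.255.255) -> port9
  50.192.0.0/10 (50.192.0.0 - 50.255.255.255) -> port8
  50.238.0.0/15 (50.238.0.0 - 50.239.255.255) -> port13
More-specific entries that do NOT match:
  50.238.60.104/30 (50.238.60.104 - 50.238.60.107) does not contain 50.238.60.99
  50.238.60.100/30 (50.238.60.100 - 50.238.60.103) does not contain 50.238.60.99
  50.238.60.112/30 (50.238.60.112 - 50.238.60.115) does not contain 50.238.60.99
  50.238.60.112/29 (50.238.60.112 - 50.238.60.119) does not contain 50.238.60.99
  50.238.62.96/27 (50.238.62.96 - 50.238.62.127) does not contain 50.238.60.99
  50.238.24.0/21 (50.238.24.0 - 50.238.31.255) does not contain 50.238.60.99
  50.238.160.0/19 (50.238.160.0 - 50.238.191.255) does not contain 50.238.60.99
  50.239.0.0/18 (50.239.0.0 - 50.239.63.255) does not contain 50.238.60.99
Longest matching prefix is /15 -> interface port13.

port13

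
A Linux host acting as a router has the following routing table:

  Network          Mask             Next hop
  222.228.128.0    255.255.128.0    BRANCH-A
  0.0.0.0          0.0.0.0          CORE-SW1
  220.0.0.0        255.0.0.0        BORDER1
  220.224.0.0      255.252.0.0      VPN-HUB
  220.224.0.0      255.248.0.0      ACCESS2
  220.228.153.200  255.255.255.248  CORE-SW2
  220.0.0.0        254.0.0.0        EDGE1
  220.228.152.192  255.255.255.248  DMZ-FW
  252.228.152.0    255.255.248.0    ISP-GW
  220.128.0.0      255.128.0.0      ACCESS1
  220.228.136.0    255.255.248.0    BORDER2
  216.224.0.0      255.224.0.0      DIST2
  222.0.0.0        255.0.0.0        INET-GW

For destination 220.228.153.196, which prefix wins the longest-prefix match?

220.224.0.0/13

Entries matching 220.228.153.196:
  0.0.0.0/0 (default, matches everything)
  220.0.0.0/7 (220.0.0.0 - 221.255.255.255)
  220.0.0.0/8 (220.0.0.0 - 220.255.255.255)
  220.128.0.0/9 (220.128.0.0 - 220.255.255.255)
  220.224.0.0/13 (220.224.0.0 - 220.231.255.255)
Most specific is 220.224.0.0/13.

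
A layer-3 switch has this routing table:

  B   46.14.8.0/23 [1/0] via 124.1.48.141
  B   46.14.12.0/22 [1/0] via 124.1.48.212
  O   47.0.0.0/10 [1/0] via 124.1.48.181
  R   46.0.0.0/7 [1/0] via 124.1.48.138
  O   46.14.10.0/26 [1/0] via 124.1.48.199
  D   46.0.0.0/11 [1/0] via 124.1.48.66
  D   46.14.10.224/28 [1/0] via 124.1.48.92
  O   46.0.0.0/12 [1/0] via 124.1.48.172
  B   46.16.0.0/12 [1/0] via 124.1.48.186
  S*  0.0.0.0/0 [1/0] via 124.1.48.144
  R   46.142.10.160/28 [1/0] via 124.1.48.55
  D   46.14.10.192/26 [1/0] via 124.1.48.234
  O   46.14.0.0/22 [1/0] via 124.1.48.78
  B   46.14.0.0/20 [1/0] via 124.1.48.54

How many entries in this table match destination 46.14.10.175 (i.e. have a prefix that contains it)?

Prefixes containing 46.14.10.175:
  0.0.0.0/0 (default, matches everything)
  46.0.0.0/7 (46.0.0.0 - 47.255.255.255)
  46.0.0.0/11 (46.0.0.0 - 46.31.255.255)
  46.0.0.0/12 (46.0.0.0 - 46.15.255.255)
  46.14.0.0/20 (46.14.0.0 - 46.14.15.255)
Total matching entries: 5.

5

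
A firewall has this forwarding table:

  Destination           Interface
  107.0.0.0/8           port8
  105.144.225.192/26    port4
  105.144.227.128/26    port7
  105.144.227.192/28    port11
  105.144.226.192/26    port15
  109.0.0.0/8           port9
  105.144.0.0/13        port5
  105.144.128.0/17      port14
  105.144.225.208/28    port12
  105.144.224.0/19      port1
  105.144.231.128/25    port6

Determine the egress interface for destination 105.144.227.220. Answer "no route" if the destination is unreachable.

Routes whose prefix contains 105.144.227.220:
  105.144.0.0/13 (105.144.0.0 - 105.151.255.255) -> port5
  105.144.128.0/17 (105.144.128.0 - 105.144.255.255) -> port14
  105.144.224.0/19 (105.144.224.0 - 105.144.255.255) -> port1
More-specific entries that do NOT match:
  105.144.227.192/28 (105.144.227.192 - 105.144.227.207) does not contain 105.144.227.220
  105.144.225.208/28 (105.144.225.208 - 105.144.225.223) does not contain 105.144.227.220
  105.144.225.192/26 (105.144.225.192 - 105.144.225.255) does not contain 105.144.227.220
  105.144.227.128/26 (105.144.227.128 - 105.144.227.191) does not contain 105.144.227.220
  105.144.226.192/26 (105.144.226.192 - 105.144.226.255) does not contain 105.144.227.220
  105.144.231.128/25 (105.144.231.128 - 105.144.231.255) does not contain 105.144.227.220
Longest matching prefix is /19 -> interface port1.

port1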